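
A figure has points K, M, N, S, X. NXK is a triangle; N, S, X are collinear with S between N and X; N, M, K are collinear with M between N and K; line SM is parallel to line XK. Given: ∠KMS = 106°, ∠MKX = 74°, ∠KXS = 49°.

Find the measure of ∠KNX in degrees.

∠KNX = 57°

1. ∠NKX = 74°  [M on ray KN]
2. ∠KXN = 49°  [S on ray XN]
3. ∠KNX = 57°  [△NXK]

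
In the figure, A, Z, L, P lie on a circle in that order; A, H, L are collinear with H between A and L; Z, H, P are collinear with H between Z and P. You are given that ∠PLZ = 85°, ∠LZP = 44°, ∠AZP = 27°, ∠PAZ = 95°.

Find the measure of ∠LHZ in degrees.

∠LHZ = 78°

1. ∠LAP = 44°  [same arc LP]
2. ∠APZ = 58°  [△AZP]
3. ∠AHP = 78°  [△AHP]
4. ∠LHZ = 78°  [vertical angles at H]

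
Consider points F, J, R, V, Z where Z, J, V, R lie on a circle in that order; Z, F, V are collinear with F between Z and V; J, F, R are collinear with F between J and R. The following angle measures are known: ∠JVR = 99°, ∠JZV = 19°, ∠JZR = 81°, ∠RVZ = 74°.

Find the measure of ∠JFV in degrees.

1. ∠RJZ = 74°  [same arc ZR]
2. ∠JFZ = 87°  [△ZFJ]
3. ∠JFV = 93°  [linear pair at F on ZV]

∠JFV = 93°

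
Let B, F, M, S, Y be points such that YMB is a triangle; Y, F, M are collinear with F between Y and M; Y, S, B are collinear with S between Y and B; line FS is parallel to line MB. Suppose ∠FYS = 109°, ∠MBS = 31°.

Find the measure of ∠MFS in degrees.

∠MFS = 140°

1. ∠BYM = 109°  [F on YM, S on YB]
2. ∠MBY = 31°  [S on ray BY]
3. ∠BMY = 40°  [△YMB]
4. ∠SFY = 40°  [FS∥MB, corresponding at F]
5. ∠MFS = 140°  [linear pair at F on YM]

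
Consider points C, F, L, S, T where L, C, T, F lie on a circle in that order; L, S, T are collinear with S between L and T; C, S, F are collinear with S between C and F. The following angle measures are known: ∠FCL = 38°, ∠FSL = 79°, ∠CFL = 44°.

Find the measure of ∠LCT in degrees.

1. ∠FTL = 38°  [same arc LF]
2. ∠FLT = 57°  [△LSF]
3. ∠LFT = 85°  [△LTF]
4. ∠LCT = 95°  [cyclic LCTF, opposite ∠C+∠F]

∠LCT = 95°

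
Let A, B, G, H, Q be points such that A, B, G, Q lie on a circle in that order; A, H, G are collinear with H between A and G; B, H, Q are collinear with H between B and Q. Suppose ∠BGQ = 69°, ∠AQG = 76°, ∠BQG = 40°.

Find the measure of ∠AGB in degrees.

1. ∠ABG = 104°  [cyclic ABGQ, opposite ∠B+∠Q]
2. ∠BAG = 40°  [same arc BG]
3. ∠AGB = 36°  [△ABG]

∠AGB = 36°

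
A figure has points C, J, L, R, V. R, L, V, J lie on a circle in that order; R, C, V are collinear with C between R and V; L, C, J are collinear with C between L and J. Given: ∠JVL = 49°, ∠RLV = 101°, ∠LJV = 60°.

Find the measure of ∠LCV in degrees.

∠LCV = 90°

1. ∠JLV = 71°  [△LVJ]
2. ∠LRV = 60°  [same arc LV]
3. ∠LVR = 19°  [△RLV]
4. ∠LCV = 90°  [△LCV]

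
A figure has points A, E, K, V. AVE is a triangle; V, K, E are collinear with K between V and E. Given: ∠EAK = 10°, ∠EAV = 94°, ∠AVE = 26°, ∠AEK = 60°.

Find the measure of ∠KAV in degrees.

∠KAV = 84°

1. ∠AKE = 110°  [△AKE]
2. ∠AVK = 26°  [K on ray VE]
3. ∠AKV = 70°  [linear pair at K on VE]
4. ∠KAV = 84°  [△AVK]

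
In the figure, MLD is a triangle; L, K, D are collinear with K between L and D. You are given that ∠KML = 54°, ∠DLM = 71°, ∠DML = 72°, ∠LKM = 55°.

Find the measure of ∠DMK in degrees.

∠DMK = 18°

1. ∠LDM = 37°  [△MLD]
2. ∠DKM = 125°  [linear pair at K on LD]
3. ∠KDM = 37°  [K on ray DL]
4. ∠DMK = 18°  [△MKD]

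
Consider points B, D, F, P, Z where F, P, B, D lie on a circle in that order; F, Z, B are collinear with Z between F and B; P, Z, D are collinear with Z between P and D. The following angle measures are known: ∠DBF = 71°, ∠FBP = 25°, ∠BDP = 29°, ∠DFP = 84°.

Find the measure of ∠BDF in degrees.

1. ∠BZD = 80°  [△BZD]
2. ∠FDP = 25°  [same arc FP]
3. ∠DZF = 100°  [linear pair at Z on FB]
4. ∠BFD = 55°  [△FZD]
5. ∠BDF = 54°  [△FBD]

∠BDF = 54°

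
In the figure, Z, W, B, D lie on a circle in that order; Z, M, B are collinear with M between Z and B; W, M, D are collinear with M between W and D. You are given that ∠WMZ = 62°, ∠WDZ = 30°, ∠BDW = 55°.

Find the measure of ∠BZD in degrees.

∠BZD = 32°

1. ∠BMD = 62°  [vertical angles at M]
2. ∠DMZ = 118°  [linear pair at M on ZB]
3. ∠BZD = 32°  [△ZMD]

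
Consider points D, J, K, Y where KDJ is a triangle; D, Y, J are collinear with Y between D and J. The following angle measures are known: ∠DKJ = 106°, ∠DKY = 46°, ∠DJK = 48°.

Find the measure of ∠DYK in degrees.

1. ∠JDK = 26°  [△KDJ]
2. ∠KDY = 26°  [Y on ray DJ]
3. ∠DYK = 108°  [△KDY]

∠DYK = 108°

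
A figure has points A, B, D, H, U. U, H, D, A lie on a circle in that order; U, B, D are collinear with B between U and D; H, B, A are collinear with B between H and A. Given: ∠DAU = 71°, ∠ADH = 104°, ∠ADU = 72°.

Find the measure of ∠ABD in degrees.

∠ABD = 69°

1. ∠AUD = 37°  [△UDA]
2. ∠AHD = 37°  [same arc DA]
3. ∠DAH = 39°  [△HDA]
4. ∠ABD = 69°  [△DBA]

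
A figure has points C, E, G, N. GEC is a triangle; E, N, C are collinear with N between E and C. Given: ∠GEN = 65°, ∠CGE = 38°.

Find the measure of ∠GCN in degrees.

∠GCN = 77°

1. ∠CEG = 65°  [N on ray EC]
2. ∠ECG = 77°  [△GEC]
3. ∠GCN = 77°  [N on ray CE]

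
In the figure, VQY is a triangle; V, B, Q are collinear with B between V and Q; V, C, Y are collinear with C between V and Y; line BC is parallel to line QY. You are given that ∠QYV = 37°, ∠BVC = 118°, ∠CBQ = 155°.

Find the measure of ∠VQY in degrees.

1. ∠BCV = 37°  [BC∥QY, corresponding at C]
2. ∠CBV = 25°  [△VBC]
3. ∠VQY = 25°  [BC∥QY, corresponding at B]

∠VQY = 25°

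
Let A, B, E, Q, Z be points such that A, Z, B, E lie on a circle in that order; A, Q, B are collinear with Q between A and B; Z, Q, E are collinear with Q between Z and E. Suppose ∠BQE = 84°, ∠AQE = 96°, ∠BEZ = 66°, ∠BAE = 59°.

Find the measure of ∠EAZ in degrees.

∠EAZ = 125°

1. ∠AQZ = 84°  [vertical angles at Q]
2. ∠AEZ = 25°  [△AQE]
3. ∠BAZ = 66°  [same arc ZB]
4. ∠AZE = 30°  [△AQZ]
5. ∠EAZ = 125°  [△AZE]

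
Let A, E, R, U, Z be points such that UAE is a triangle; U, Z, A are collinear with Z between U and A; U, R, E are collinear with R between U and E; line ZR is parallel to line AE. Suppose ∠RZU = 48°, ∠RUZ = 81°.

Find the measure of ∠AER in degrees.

∠AER = 51°

1. ∠URZ = 51°  [△UZR]
2. ∠ERZ = 129°  [linear pair at R on UE]
3. ∠AER = 51°  [ZR∥AE, co-interior at E–R]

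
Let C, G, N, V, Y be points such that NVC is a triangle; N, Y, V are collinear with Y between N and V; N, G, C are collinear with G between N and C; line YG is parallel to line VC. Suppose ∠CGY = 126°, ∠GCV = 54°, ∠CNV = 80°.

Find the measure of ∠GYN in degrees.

1. ∠NGY = 54°  [linear pair at G on NC]
2. ∠GNY = 80°  [Y on NV, G on NC]
3. ∠GYN = 46°  [△NYG]

∠GYN = 46°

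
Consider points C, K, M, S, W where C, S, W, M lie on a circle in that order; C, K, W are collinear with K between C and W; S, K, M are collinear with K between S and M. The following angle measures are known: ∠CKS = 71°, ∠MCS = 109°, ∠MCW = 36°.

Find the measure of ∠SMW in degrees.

1. ∠MWS = 71°  [cyclic CSWM, opposite ∠C+∠W]
2. ∠MSW = 36°  [same arc WM]
3. ∠SMW = 73°  [△SWM]

∠SMW = 73°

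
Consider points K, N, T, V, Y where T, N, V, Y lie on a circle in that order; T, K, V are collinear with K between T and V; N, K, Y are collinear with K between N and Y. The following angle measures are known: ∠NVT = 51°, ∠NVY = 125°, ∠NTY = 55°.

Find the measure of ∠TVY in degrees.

1. ∠NYT = 51°  [same arc TN]
2. ∠TNY = 74°  [△TNY]
3. ∠TVY = 74°  [same arc TY]

∠TVY = 74°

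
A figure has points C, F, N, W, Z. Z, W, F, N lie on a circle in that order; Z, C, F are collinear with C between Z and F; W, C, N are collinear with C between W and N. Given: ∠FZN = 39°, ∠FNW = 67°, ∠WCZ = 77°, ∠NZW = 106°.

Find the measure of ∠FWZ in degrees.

1. ∠FWN = 39°  [same arc FN]
2. ∠FZW = 67°  [same arc WF]
3. ∠FCW = 103°  [linear pair at C on ZF]
4. ∠WFZ = 38°  [△WCF]
5. ∠FWZ = 75°  [△ZWF]

∠FWZ = 75°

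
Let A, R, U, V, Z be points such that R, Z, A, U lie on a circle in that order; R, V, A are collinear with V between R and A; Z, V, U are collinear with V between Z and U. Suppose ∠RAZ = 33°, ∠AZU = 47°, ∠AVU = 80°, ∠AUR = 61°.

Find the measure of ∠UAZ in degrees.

1. ∠ARU = 47°  [same arc AU]
2. ∠RAU = 72°  [△RAU]
3. ∠AUZ = 28°  [△AVU]
4. ∠UAZ = 105°  [△ZAU]

∠UAZ = 105°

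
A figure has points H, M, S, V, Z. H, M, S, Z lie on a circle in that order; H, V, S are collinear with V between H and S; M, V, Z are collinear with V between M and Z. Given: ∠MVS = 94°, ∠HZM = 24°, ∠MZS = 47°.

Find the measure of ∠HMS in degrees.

∠HMS = 109°

1. ∠HSM = 24°  [same arc HM]
2. ∠MHS = 47°  [same arc MS]
3. ∠HMS = 109°  [△HMS]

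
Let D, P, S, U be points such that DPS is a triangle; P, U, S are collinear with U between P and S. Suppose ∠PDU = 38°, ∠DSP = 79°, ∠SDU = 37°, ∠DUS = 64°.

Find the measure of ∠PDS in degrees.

∠PDS = 75°

1. ∠DUP = 116°  [linear pair at U on PS]
2. ∠DPU = 26°  [△DPU]
3. ∠DPS = 26°  [U on ray PS]
4. ∠PDS = 75°  [△DPS]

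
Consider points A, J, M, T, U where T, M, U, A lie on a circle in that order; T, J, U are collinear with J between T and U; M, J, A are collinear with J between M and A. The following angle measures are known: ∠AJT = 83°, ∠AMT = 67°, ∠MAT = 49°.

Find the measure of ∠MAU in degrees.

∠MAU = 16°

1. ∠AJU = 97°  [linear pair at J on TU]
2. ∠AUT = 67°  [same arc TA]
3. ∠MAU = 16°  [△UJA]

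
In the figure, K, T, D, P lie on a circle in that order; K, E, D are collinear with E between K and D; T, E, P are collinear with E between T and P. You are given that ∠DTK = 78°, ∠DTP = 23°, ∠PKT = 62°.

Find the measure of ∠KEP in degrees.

1. ∠DPK = 102°  [cyclic KTDP, opposite ∠T+∠P]
2. ∠DKP = 23°  [same arc DP]
3. ∠PDT = 118°  [cyclic KTDP, opposite ∠K+∠D]
4. ∠KDP = 55°  [△KDP]
5. ∠DPT = 39°  [△TDP]
6. ∠DEP = 86°  [△DEP]
7. ∠KEP = 94°  [linear pair at E on KD]

∠KEP = 94°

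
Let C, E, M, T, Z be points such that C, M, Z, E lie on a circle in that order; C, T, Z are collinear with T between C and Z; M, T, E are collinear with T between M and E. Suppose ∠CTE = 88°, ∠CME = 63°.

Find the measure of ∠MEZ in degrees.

1. ∠ETZ = 92°  [linear pair at T on CZ]
2. ∠CZE = 63°  [same arc CE]
3. ∠MEZ = 25°  [△ZTE]

∠MEZ = 25°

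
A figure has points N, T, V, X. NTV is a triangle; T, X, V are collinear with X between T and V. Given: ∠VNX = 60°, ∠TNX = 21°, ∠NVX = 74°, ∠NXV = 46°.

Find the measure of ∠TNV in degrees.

1. ∠NVT = 74°  [X on ray VT]
2. ∠NXT = 134°  [linear pair at X on TV]
3. ∠NTX = 25°  [△NTX]
4. ∠NTV = 25°  [X on ray TV]
5. ∠TNV = 81°  [△NTV]

∠TNV = 81°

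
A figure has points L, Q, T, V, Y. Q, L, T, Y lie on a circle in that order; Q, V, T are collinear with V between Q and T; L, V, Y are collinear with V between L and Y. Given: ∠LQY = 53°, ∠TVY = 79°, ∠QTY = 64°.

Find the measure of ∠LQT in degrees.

1. ∠LVQ = 79°  [vertical angles at V]
2. ∠QLY = 64°  [same arc QY]
3. ∠LQT = 37°  [△QVL]

∠LQT = 37°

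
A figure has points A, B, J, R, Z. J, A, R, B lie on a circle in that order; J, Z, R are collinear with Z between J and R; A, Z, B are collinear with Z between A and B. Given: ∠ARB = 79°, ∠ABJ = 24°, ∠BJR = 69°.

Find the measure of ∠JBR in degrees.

1. ∠AJB = 101°  [cyclic JARB, opposite ∠J+∠R]
2. ∠BAJ = 55°  [△JAB]
3. ∠BRJ = 55°  [same arc JB]
4. ∠JBR = 56°  [△JRB]

∠JBR = 56°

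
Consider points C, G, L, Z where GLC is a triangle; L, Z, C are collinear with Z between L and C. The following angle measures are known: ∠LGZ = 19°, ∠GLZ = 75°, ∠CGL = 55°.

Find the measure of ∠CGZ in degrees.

1. ∠GZL = 86°  [△GLZ]
2. ∠CLG = 75°  [Z on ray LC]
3. ∠GCL = 50°  [△GLC]
4. ∠CZG = 94°  [linear pair at Z on LC]
5. ∠GCZ = 50°  [Z on ray CL]
6. ∠CGZ = 36°  [△GZC]

∠CGZ = 36°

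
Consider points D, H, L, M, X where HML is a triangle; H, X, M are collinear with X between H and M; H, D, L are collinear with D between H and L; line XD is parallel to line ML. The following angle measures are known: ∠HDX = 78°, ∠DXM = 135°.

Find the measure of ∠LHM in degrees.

∠LHM = 57°

1. ∠DXH = 45°  [linear pair at X on HM]
2. ∠DHX = 57°  [△HXD]
3. ∠LHM = 57°  [X on HM, D on HL]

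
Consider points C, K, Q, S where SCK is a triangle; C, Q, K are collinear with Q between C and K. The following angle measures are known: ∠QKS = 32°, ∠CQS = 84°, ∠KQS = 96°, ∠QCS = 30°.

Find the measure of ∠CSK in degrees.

1. ∠CKS = 32°  [Q on ray KC]
2. ∠KCS = 30°  [Q on ray CK]
3. ∠CSK = 118°  [△SCK]

∠CSK = 118°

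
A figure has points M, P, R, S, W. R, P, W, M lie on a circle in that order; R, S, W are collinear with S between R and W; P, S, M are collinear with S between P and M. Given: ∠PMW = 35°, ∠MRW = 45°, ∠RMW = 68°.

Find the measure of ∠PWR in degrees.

1. ∠PRW = 35°  [same arc PW]
2. ∠RPW = 112°  [cyclic RPWM, opposite ∠P+∠M]
3. ∠PWR = 33°  [△RPW]

∠PWR = 33°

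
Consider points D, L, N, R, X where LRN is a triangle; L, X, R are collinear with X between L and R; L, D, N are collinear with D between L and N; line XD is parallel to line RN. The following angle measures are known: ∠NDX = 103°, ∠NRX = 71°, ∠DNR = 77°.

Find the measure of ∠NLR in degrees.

1. ∠LRN = 71°  [X on ray RL]
2. ∠LNR = 77°  [D on ray NL]
3. ∠NLR = 32°  [△LRN]

∠NLR = 32°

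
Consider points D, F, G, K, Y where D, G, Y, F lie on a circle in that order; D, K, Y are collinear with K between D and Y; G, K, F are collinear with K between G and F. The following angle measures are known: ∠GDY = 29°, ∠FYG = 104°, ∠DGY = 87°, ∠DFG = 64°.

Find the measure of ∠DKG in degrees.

1. ∠FDG = 76°  [cyclic DGYF, opposite ∠D+∠Y]
2. ∠DGF = 40°  [△DGF]
3. ∠DKG = 111°  [△DKG]

∠DKG = 111°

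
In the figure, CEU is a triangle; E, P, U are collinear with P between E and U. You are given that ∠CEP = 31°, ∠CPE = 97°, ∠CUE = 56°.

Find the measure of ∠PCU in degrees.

∠PCU = 41°

1. ∠CPU = 83°  [linear pair at P on EU]
2. ∠CUP = 56°  [P on ray UE]
3. ∠PCU = 41°  [△CPU]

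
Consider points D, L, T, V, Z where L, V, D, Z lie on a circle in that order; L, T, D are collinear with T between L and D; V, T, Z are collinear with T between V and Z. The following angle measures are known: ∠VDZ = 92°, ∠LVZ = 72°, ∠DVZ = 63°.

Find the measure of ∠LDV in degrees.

1. ∠VLZ = 88°  [cyclic LVDZ, opposite ∠L+∠D]
2. ∠LZV = 20°  [△LVZ]
3. ∠LDV = 20°  [same arc LV]

∠LDV = 20°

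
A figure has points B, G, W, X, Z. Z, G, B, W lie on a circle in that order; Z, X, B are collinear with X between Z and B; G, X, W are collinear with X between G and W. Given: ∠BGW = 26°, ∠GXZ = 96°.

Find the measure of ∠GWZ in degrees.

1. ∠BZW = 26°  [same arc BW]
2. ∠BXW = 96°  [vertical angles at X]
3. ∠WXZ = 84°  [linear pair at X on ZB]
4. ∠GWZ = 70°  [△ZXW]

∠GWZ = 70°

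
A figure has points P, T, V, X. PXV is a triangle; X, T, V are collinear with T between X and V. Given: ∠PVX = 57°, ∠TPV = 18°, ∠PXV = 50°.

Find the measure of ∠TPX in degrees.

1. ∠PVT = 57°  [T on ray VX]
2. ∠PTV = 105°  [△PTV]
3. ∠PXT = 50°  [T on ray XV]
4. ∠PTX = 75°  [linear pair at T on XV]
5. ∠TPX = 55°  [△PXT]

∠TPX = 55°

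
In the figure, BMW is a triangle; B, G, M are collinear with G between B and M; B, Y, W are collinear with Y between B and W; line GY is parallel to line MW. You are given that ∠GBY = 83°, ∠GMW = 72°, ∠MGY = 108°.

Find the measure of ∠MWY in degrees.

1. ∠MBW = 83°  [G on BM, Y on BW]
2. ∠BMW = 72°  [G on ray MB]
3. ∠BWM = 25°  [△BMW]
4. ∠MWY = 25°  [Y on ray WB]

∠MWY = 25°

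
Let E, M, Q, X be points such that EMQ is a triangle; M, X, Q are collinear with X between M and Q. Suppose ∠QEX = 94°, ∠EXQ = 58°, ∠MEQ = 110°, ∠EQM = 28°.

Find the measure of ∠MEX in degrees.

∠MEX = 16°

1. ∠EXM = 122°  [linear pair at X on MQ]
2. ∠EMQ = 42°  [△EMQ]
3. ∠EMX = 42°  [X on ray MQ]
4. ∠MEX = 16°  [△EMX]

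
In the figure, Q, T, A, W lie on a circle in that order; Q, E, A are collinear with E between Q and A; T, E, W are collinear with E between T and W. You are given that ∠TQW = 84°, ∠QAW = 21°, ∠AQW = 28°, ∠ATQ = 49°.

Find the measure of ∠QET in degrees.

1. ∠TAW = 96°  [cyclic QTAW, opposite ∠Q+∠A]
2. ∠QTW = 21°  [same arc QW]
3. ∠ATW = 28°  [same arc AW]
4. ∠AWT = 56°  [△TAW]
5. ∠AQT = 56°  [same arc TA]
6. ∠QET = 103°  [△QET]

∠QET = 103°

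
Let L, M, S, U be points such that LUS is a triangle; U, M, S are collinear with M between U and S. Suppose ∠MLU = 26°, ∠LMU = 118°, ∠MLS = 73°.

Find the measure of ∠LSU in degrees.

∠LSU = 45°

1. ∠LMS = 62°  [linear pair at M on US]
2. ∠LSM = 45°  [△LMS]
3. ∠LSU = 45°  [M on ray SU]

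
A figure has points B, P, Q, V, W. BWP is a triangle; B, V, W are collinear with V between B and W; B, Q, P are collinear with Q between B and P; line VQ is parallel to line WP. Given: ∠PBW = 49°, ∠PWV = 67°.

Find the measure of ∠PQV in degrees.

1. ∠BWP = 67°  [V on ray WB]
2. ∠BPW = 64°  [△BWP]
3. ∠BQV = 64°  [VQ∥WP, corresponding at Q]
4. ∠PQV = 116°  [linear pair at Q on BP]

∠PQV = 116°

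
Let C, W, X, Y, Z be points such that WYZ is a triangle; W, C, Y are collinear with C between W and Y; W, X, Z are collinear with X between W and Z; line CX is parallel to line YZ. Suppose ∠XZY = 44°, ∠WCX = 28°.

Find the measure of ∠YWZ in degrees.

1. ∠WZY = 44°  [X on ray ZW]
2. ∠WYZ = 28°  [CX∥YZ, corresponding at C]
3. ∠YWZ = 108°  [△WYZ]

∠YWZ = 108°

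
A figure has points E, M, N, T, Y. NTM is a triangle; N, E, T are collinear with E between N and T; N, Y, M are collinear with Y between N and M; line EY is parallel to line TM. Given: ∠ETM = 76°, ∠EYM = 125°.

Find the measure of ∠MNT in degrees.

∠MNT = 49°

1. ∠MTN = 76°  [E on ray TN]
2. ∠EYN = 55°  [linear pair at Y on NM]
3. ∠NEY = 76°  [EY∥TM, corresponding at E]
4. ∠ENY = 49°  [△NEY]
5. ∠MNT = 49°  [E on NT, Y on NM]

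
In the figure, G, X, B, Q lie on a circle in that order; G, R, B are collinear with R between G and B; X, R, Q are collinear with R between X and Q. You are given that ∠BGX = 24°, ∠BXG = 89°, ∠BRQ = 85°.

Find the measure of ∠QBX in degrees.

1. ∠GBX = 67°  [△GXB]
2. ∠GRX = 85°  [vertical angles at R]
3. ∠GQX = 67°  [same arc GX]
4. ∠GXQ = 71°  [△GRX]
5. ∠QGX = 42°  [△GXQ]
6. ∠QBX = 138°  [cyclic GXBQ, opposite ∠G+∠B]

∠QBX = 138°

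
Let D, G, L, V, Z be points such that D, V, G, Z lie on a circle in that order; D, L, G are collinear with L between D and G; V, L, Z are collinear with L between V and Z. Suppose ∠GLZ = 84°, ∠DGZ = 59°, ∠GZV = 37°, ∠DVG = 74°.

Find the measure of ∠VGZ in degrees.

∠VGZ = 128°

1. ∠DLV = 84°  [vertical angles at L]
2. ∠GDV = 37°  [same arc VG]
3. ∠DGV = 69°  [△DVG]
4. ∠GLV = 96°  [linear pair at L on DG]
5. ∠GVZ = 15°  [△VLG]
6. ∠VGZ = 128°  [△VGZ]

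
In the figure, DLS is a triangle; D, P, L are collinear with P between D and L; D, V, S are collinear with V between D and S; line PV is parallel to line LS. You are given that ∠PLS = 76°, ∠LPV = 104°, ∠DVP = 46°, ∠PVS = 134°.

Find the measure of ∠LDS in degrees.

1. ∠DLS = 76°  [P on ray LD]
2. ∠DSL = 46°  [PV∥LS, corresponding at V]
3. ∠LDS = 58°  [△DLS]

∠LDS = 58°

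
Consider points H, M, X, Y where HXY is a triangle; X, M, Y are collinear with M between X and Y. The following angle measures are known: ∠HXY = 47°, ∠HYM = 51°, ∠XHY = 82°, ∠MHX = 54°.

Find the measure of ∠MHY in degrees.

1. ∠HXM = 47°  [M on ray XY]
2. ∠HMX = 79°  [△HXM]
3. ∠HMY = 101°  [linear pair at M on XY]
4. ∠MHY = 28°  [△HMY]

∠MHY = 28°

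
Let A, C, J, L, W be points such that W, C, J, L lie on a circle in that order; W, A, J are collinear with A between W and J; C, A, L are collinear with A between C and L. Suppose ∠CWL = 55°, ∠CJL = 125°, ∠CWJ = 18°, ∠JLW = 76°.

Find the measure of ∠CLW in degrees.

∠CLW = 58°

1. ∠JCW = 104°  [cyclic WCJL, opposite ∠C+∠L]
2. ∠CJW = 58°  [△WCJ]
3. ∠CLW = 58°  [same arc WC]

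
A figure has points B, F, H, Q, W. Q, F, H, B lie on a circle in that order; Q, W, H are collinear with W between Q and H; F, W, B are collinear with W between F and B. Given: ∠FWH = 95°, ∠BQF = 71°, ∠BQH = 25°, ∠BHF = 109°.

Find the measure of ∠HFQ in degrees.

1. ∠BFH = 25°  [same arc HB]
2. ∠FBH = 46°  [△FHB]
3. ∠FHQ = 60°  [△FWH]
4. ∠FQH = 46°  [same arc FH]
5. ∠HFQ = 74°  [△QFH]

∠HFQ = 74°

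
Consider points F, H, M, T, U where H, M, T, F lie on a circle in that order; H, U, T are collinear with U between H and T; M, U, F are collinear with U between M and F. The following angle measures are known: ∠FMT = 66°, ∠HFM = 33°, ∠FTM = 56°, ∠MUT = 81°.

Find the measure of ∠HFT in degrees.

1. ∠MFT = 58°  [△MTF]
2. ∠HTM = 33°  [△MUT]
3. ∠MHT = 58°  [same arc MT]
4. ∠HMT = 89°  [△HMT]
5. ∠HFT = 91°  [cyclic HMTF, opposite ∠M+∠F]

∠HFT = 91°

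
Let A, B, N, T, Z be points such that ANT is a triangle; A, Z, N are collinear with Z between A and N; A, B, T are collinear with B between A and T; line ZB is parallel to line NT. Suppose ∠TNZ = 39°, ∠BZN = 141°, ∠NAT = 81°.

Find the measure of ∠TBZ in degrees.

1. ∠AZB = 39°  [linear pair at Z on AN]
2. ∠BAZ = 81°  [Z on AN, B on AT]
3. ∠ABZ = 60°  [△AZB]
4. ∠TBZ = 120°  [linear pair at B on AT]

∠TBZ = 120°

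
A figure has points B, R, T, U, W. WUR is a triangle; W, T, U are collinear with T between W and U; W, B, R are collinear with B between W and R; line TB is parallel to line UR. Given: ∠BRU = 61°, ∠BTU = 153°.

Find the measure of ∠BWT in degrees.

∠BWT = 92°

1. ∠URW = 61°  [B on ray RW]
2. ∠BTW = 27°  [linear pair at T on WU]
3. ∠TBW = 61°  [TB∥UR, corresponding at B]
4. ∠BWT = 92°  [△WTB]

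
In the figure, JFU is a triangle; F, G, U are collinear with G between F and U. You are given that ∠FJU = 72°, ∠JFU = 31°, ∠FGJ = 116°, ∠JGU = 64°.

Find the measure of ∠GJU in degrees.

∠GJU = 39°

1. ∠FUJ = 77°  [△JFU]
2. ∠GUJ = 77°  [G on ray UF]
3. ∠GJU = 39°  [△JGU]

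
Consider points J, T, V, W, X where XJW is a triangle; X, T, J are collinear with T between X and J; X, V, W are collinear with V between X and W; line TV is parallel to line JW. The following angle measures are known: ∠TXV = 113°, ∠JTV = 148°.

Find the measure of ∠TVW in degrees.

1. ∠VTX = 32°  [linear pair at T on XJ]
2. ∠TVX = 35°  [△XTV]
3. ∠TVW = 145°  [linear pair at V on XW]

∠TVW = 145°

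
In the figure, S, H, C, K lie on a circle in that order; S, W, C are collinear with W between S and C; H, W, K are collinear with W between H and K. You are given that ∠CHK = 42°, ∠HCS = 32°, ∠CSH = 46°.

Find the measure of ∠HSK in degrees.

1. ∠CKH = 46°  [same arc HC]
2. ∠HCK = 92°  [△HCK]
3. ∠HSK = 88°  [cyclic SHCK, opposite ∠S+∠C]

∠HSK = 88°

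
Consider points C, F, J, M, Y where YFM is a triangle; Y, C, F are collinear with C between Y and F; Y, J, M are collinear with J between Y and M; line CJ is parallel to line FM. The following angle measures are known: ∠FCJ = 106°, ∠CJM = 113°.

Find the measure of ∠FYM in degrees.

∠FYM = 39°

1. ∠JCY = 74°  [linear pair at C on YF]
2. ∠CJY = 67°  [linear pair at J on YM]
3. ∠CYJ = 39°  [△YCJ]
4. ∠FYM = 39°  [C on YF, J on YM]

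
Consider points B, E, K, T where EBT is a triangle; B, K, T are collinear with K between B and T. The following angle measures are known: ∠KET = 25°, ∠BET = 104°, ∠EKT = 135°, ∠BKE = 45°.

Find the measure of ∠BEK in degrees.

∠BEK = 79°

1. ∠ETK = 20°  [△EKT]
2. ∠BTE = 20°  [K on ray TB]
3. ∠EBT = 56°  [△EBT]
4. ∠EBK = 56°  [K on ray BT]
5. ∠BEK = 79°  [△EBK]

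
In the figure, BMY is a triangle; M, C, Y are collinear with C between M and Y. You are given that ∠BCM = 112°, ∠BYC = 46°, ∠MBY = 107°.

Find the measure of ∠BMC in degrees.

1. ∠BYM = 46°  [C on ray YM]
2. ∠BMY = 27°  [△BMY]
3. ∠BMC = 27°  [C on ray MY]

∠BMC = 27°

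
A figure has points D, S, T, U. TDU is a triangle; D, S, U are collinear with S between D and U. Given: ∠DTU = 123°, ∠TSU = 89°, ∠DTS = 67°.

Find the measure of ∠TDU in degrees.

∠TDU = 22°

1. ∠DST = 91°  [linear pair at S on DU]
2. ∠SDT = 22°  [△TDS]
3. ∠TDU = 22°  [S on ray DU]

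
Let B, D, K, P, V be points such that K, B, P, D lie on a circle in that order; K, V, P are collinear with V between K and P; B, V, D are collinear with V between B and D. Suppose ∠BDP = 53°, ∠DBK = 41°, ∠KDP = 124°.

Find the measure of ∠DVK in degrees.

∠DVK = 94°

1. ∠DPK = 41°  [same arc KD]
2. ∠DVP = 86°  [△PVD]
3. ∠DVK = 94°  [linear pair at V on KP]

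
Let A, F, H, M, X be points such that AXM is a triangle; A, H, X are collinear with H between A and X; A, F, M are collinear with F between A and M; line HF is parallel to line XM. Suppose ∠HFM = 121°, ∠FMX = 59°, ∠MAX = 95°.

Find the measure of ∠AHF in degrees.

∠AHF = 26°

1. ∠AFH = 59°  [linear pair at F on AM]
2. ∠FAH = 95°  [H on AX, F on AM]
3. ∠AHF = 26°  [△AHF]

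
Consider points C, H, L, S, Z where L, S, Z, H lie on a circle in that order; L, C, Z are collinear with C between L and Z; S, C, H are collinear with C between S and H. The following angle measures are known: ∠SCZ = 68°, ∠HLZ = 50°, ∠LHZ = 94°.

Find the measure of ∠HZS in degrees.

1. ∠HCL = 68°  [vertical angles at C]
2. ∠HSZ = 50°  [same arc ZH]
3. ∠HZL = 36°  [△LZH]
4. ∠HCZ = 112°  [linear pair at C on LZ]
5. ∠SHZ = 32°  [△ZCH]
6. ∠HZS = 98°  [△SZH]

∠HZS = 98°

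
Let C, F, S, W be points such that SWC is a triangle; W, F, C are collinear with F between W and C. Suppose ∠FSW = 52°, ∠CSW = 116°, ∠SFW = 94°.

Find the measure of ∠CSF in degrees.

∠CSF = 64°

1. ∠FWS = 34°  [△SWF]
2. ∠CFS = 86°  [linear pair at F on WC]
3. ∠CWS = 34°  [F on ray WC]
4. ∠SCW = 30°  [△SWC]
5. ∠FCS = 30°  [F on ray CW]
6. ∠CSF = 64°  [△SFC]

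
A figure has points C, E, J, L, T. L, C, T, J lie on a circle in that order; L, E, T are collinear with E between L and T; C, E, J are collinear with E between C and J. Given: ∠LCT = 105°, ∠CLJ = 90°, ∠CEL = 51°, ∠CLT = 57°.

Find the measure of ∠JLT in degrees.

∠JLT = 33°

1. ∠CTL = 18°  [△LCT]
2. ∠JET = 51°  [vertical angles at E]
3. ∠CJL = 18°  [same arc LC]
4. ∠JEL = 129°  [linear pair at E on LT]
5. ∠JLT = 33°  [△LEJ]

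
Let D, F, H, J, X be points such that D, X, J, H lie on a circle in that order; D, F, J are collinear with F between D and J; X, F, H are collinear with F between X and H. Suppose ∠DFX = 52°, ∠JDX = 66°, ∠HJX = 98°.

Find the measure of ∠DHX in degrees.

1. ∠DXH = 62°  [△DFX]
2. ∠HDX = 82°  [cyclic DXJH, opposite ∠D+∠J]
3. ∠DHX = 36°  [△DXH]

∠DHX = 36°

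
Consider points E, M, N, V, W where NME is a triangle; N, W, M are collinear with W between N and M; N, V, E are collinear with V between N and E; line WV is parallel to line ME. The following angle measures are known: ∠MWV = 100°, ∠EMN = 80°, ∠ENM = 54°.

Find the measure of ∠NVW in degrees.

1. ∠NWV = 80°  [linear pair at W on NM]
2. ∠VNW = 54°  [W on NM, V on NE]
3. ∠NVW = 46°  [△NWV]

∠NVW = 46°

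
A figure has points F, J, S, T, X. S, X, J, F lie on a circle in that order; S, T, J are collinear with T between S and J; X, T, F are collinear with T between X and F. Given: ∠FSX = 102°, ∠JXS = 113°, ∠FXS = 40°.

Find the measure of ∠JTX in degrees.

∠JTX = 69°

1. ∠SFX = 38°  [△SXF]
2. ∠JFS = 67°  [cyclic SXJF, opposite ∠X+∠F]
3. ∠FJS = 40°  [same arc SF]
4. ∠SJX = 38°  [same arc SX]
5. ∠FSJ = 73°  [△SJF]
6. ∠FXJ = 73°  [same arc JF]
7. ∠JTX = 69°  [△XTJ]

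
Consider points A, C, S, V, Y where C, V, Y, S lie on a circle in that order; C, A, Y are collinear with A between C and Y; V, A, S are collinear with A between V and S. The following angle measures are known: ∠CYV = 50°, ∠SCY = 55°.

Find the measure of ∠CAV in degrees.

1. ∠SVY = 55°  [same arc YS]
2. ∠VAY = 75°  [△VAY]
3. ∠CAV = 105°  [linear pair at A on CY]

∠CAV = 105°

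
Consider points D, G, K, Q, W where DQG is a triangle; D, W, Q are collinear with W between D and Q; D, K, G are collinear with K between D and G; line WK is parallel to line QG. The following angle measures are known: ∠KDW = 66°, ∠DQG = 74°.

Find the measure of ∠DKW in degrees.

1. ∠GDQ = 66°  [W on DQ, K on DG]
2. ∠DGQ = 40°  [△DQG]
3. ∠DKW = 40°  [WK∥QG, corresponding at K]

∠DKW = 40°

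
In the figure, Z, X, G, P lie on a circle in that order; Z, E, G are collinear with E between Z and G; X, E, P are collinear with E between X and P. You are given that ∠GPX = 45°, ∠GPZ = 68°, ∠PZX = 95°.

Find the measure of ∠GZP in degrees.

∠GZP = 50°

1. ∠PGX = 85°  [cyclic ZXGP, opposite ∠Z+∠G]
2. ∠GXP = 50°  [△XGP]
3. ∠GZP = 50°  [same arc GP]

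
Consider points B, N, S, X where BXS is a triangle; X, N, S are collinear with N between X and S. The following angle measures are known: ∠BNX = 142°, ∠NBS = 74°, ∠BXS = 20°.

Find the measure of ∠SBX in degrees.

1. ∠BNS = 38°  [linear pair at N on XS]
2. ∠BSN = 68°  [△BNS]
3. ∠BSX = 68°  [N on ray SX]
4. ∠SBX = 92°  [△BXS]

∠SBX = 92°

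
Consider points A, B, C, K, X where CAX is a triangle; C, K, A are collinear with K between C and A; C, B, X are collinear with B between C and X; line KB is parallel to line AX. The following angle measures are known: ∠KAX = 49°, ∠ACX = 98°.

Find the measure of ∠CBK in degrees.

1. ∠CAX = 49°  [K on ray AC]
2. ∠AXC = 33°  [△CAX]
3. ∠CBK = 33°  [KB∥AX, corresponding at B]

∠CBK = 33°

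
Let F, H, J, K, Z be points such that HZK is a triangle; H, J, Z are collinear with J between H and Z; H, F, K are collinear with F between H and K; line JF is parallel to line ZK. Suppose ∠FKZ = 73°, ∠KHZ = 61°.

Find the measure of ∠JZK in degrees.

∠JZK = 46°

1. ∠HKZ = 73°  [F on ray KH]
2. ∠HZK = 46°  [△HZK]
3. ∠JZK = 46°  [J on ray ZH]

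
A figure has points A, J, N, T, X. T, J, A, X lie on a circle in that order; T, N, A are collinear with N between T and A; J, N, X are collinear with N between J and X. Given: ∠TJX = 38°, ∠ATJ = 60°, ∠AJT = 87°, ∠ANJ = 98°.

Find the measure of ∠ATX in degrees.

1. ∠TAX = 38°  [same arc TX]
2. ∠AXT = 93°  [cyclic TJAX, opposite ∠J+∠X]
3. ∠ATX = 49°  [△TAX]

∠ATX = 49°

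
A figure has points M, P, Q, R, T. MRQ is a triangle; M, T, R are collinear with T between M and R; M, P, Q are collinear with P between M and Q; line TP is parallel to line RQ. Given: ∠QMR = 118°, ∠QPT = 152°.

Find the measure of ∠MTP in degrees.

∠MTP = 34°

1. ∠PMT = 118°  [T on MR, P on MQ]
2. ∠MPT = 28°  [linear pair at P on MQ]
3. ∠MTP = 34°  [△MTP]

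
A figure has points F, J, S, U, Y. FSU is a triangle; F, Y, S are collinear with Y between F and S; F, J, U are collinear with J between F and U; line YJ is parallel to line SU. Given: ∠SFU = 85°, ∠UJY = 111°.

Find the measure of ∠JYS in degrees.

∠JYS = 154°

1. ∠JFY = 85°  [Y on FS, J on FU]
2. ∠FJY = 69°  [linear pair at J on FU]
3. ∠FYJ = 26°  [△FYJ]
4. ∠JYS = 154°  [linear pair at Y on FS]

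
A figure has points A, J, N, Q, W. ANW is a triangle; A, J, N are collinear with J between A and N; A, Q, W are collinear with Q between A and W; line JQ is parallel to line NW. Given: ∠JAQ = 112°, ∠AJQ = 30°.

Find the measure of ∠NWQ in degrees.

1. ∠AQJ = 38°  [△AJQ]
2. ∠JQW = 142°  [linear pair at Q on AW]
3. ∠NWQ = 38°  [JQ∥NW, co-interior at W–Q]

∠NWQ = 38°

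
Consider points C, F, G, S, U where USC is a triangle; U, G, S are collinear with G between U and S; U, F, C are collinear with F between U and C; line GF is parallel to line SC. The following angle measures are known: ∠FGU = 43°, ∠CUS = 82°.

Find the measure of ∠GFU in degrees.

1. ∠CSU = 43°  [GF∥SC, corresponding at G]
2. ∠SCU = 55°  [△USC]
3. ∠GFU = 55°  [GF∥SC, corresponding at F]

∠GFU = 55°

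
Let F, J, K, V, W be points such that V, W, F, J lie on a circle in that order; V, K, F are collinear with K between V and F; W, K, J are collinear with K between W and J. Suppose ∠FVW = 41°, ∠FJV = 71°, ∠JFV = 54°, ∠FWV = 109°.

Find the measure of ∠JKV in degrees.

1. ∠VFW = 30°  [△VWF]
2. ∠FVJ = 55°  [△VFJ]
3. ∠VJW = 30°  [same arc VW]
4. ∠JKV = 95°  [△VKJ]

∠JKV = 95°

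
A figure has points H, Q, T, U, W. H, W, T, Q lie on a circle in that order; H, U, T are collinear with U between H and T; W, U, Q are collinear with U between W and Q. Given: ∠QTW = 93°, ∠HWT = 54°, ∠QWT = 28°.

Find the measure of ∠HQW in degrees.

∠HQW = 67°

1. ∠TQW = 59°  [△WTQ]
2. ∠THW = 59°  [same arc WT]
3. ∠HTW = 67°  [△HWT]
4. ∠HQW = 67°  [same arc HW]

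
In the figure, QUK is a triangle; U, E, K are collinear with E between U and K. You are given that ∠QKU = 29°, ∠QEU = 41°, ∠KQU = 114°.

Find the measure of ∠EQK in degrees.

∠EQK = 12°

1. ∠EKQ = 29°  [E on ray KU]
2. ∠KEQ = 139°  [linear pair at E on UK]
3. ∠EQK = 12°  [△QEK]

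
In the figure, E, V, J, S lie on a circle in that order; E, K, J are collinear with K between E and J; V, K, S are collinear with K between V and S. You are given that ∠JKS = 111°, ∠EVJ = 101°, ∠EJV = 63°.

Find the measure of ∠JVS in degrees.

∠JVS = 48°

1. ∠EKV = 111°  [vertical angles at K]
2. ∠JKV = 69°  [linear pair at K on EJ]
3. ∠JVS = 48°  [△VKJ]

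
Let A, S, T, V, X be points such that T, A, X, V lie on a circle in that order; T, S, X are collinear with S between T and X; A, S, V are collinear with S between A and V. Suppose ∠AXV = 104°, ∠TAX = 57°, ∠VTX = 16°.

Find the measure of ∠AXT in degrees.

1. ∠VAX = 16°  [same arc XV]
2. ∠AVX = 60°  [△AXV]
3. ∠ATX = 60°  [same arc AX]
4. ∠AXT = 63°  [△TAX]

∠AXT = 63°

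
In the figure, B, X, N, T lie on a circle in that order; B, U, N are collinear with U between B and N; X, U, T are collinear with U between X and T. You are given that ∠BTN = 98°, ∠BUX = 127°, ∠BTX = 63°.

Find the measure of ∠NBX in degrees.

∠NBX = 35°

1. ∠BXN = 82°  [cyclic BXNT, opposite ∠X+∠T]
2. ∠BNX = 63°  [same arc BX]
3. ∠NBX = 35°  [△BXN]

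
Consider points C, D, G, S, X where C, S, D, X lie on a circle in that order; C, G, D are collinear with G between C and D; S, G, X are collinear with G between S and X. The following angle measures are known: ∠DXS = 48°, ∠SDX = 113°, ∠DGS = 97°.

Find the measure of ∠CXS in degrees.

1. ∠DCS = 48°  [same arc SD]
2. ∠SCX = 67°  [cyclic CSDX, opposite ∠C+∠D]
3. ∠CGS = 83°  [linear pair at G on CD]
4. ∠CSX = 49°  [△CGS]
5. ∠CXS = 64°  [△CSX]

∠CXS = 64°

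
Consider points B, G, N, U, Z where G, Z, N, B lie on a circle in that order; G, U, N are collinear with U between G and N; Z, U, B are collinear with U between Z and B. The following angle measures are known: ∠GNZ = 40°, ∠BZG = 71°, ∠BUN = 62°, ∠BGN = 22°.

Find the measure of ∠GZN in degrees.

1. ∠BNG = 71°  [same arc GB]
2. ∠GBN = 87°  [△GNB]
3. ∠GZN = 93°  [cyclic GZNB, opposite ∠Z+∠B]

∠GZN = 93°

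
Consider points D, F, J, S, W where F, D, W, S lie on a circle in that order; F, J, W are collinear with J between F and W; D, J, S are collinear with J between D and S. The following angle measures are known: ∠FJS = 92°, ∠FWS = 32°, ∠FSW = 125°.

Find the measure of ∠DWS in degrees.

1. ∠SJW = 88°  [linear pair at J on FW]
2. ∠SFW = 23°  [△FWS]
3. ∠DSW = 60°  [△WJS]
4. ∠SDW = 23°  [same arc WS]
5. ∠DWS = 97°  [△DWS]

∠DWS = 97°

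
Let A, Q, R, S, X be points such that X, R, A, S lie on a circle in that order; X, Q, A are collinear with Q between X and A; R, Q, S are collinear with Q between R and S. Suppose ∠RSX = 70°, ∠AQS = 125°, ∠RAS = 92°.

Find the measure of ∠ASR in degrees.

∠ASR = 33°

1. ∠RAX = 70°  [same arc XR]
2. ∠RQX = 125°  [vertical angles at Q]
3. ∠AQR = 55°  [linear pair at Q on XA]
4. ∠ARS = 55°  [△RQA]
5. ∠ASR = 33°  [△RAS]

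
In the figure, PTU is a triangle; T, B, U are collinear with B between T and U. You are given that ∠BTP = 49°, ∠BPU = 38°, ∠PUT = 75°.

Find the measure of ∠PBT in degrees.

∠PBT = 113°

1. ∠BUP = 75°  [B on ray UT]
2. ∠PBU = 67°  [△PBU]
3. ∠PBT = 113°  [linear pair at B on TU]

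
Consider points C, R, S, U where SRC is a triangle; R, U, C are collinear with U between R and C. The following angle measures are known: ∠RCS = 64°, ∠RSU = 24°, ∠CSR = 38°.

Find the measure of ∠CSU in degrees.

∠CSU = 14°

1. ∠CRS = 78°  [△SRC]
2. ∠SCU = 64°  [U on ray CR]
3. ∠SRU = 78°  [U on ray RC]
4. ∠RUS = 78°  [△SRU]
5. ∠CUS = 102°  [linear pair at U on RC]
6. ∠CSU = 14°  [△SUC]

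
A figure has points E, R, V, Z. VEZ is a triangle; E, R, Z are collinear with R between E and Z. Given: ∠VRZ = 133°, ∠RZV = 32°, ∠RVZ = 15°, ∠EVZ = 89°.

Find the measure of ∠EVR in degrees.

∠EVR = 74°

1. ∠ERV = 47°  [linear pair at R on EZ]
2. ∠EZV = 32°  [R on ray ZE]
3. ∠VEZ = 59°  [△VEZ]
4. ∠REV = 59°  [R on ray EZ]
5. ∠EVR = 74°  [△VER]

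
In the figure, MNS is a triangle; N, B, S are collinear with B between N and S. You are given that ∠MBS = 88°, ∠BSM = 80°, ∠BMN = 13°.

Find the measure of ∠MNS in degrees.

∠MNS = 75°

1. ∠MBN = 92°  [linear pair at B on NS]
2. ∠BNM = 75°  [△MNB]
3. ∠MNS = 75°  [B on ray NS]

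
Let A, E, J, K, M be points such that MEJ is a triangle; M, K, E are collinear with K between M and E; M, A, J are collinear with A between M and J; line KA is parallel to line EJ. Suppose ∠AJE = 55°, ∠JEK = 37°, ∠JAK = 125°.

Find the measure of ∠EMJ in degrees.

∠EMJ = 88°

1. ∠EJM = 55°  [A on ray JM]
2. ∠JEM = 37°  [K on ray EM]
3. ∠EMJ = 88°  [△MEJ]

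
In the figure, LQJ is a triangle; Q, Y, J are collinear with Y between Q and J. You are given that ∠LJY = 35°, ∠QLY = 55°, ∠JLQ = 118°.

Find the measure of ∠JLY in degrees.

1. ∠LJQ = 35°  [Y on ray JQ]
2. ∠JQL = 27°  [△LQJ]
3. ∠LQY = 27°  [Y on ray QJ]
4. ∠LYQ = 98°  [△LQY]
5. ∠JYL = 82°  [linear pair at Y on QJ]
6. ∠JLY = 63°  [△LYJ]

∠JLY = 63°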